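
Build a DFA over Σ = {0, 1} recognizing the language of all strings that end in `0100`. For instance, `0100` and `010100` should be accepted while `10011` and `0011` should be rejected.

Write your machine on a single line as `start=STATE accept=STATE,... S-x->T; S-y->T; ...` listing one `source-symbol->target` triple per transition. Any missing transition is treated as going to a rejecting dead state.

start=A; accept=E; A-0->B; A-1->A; B-0->B; B-1->C; C-0->D; C-1->A; D-0->E; D-1->C; E-0->B; E-1->C

Remember how much of `0100` the current input suffix matches. State A means no match yet; B means the last symbol is `0`; C means the last 2 symbols are `01`; D means the last 3 symbols are `010`; E means the last 4 symbols are `0100`. Only E accepts. On a mismatch, fall back to the longest proper suffix that is still a prefix of `0100`.
5 states suffice.
       0  1 
>  A   B  A 
   B   B  C 
   C   D  A 
   D   E  C 
 * E   B  C 
(> = start, * = accepting)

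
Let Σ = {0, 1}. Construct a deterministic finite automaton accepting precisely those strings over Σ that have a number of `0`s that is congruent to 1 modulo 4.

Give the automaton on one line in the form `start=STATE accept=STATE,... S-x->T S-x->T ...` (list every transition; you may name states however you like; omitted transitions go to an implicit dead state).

start=q0 accept=q1 q0-0->q1 q0-1->q0 q1-0->q2 q1-1->q1 q2-0->q3 q2-1->q2 q3-0->q0 q3-1->q3

The only thing that matters is how many `0`s have appeared, reduced mod 4. Use one state per residue: q0 for 0, …, q3 for 3. Reading `0` moves to the next residue; anything else stays put. q1 is accepting.
A 4-state machine:
        0   1  
>  q0   q1  q0 
 * q1   q2  q1 
   q2   q3  q2 
   q3   q0  q3 
(> = start, * = accepting)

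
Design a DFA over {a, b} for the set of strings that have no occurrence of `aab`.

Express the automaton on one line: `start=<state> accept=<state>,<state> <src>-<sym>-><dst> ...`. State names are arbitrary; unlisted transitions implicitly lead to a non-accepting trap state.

Track partial matches of the forbidden pattern `aab`. State q3 is a dead state reached once `aab` has occurred; every other state accepts. q0 means no part of `aab` is currently matched.
4 states suffice.
        a   b  
>* q0   q1  q0 
 * q1   q2  q0 
 * q2   q2  q3 
   q3   q3  q3 
(> = start, * = accepting)

start=q0 accept=q0,q1,q2 q0-a->q1 q0-b->q0 q1-a->q2 q1-b->q0 q2-a->q2 q2-b->q3 q3-a->q3 q3-b->q3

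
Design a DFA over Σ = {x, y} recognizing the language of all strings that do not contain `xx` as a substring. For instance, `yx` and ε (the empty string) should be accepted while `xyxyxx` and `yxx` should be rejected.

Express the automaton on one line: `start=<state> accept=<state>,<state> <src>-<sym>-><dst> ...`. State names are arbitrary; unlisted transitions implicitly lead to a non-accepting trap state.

start=S0 accept=S0,S1 S0-x->S1 S0-y->S0 S1-x->S2 S1-y->S0 S2-x->S2 S2-y->S2

Track partial matches of the forbidden pattern `xx`. State S2 is a dead state reached once `xx` has occurred; every other state accepts. S0 means no part of `xx` is currently matched.
A 3-state machine:
        x   y  
>* S0   S1  S0 
 * S1   S2  S0 
   S2   S2  S2 
(> = start, * = accepting)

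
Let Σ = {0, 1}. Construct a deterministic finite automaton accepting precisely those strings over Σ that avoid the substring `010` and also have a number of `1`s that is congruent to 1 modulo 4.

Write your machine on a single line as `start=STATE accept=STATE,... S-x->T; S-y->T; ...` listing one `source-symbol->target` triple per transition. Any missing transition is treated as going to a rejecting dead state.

Build one automaton per condition and run them in lockstep. One (4 states) tracks partial matches of the forbidden pattern `010`; the other (4 states) tracks the count of `1`s modulo 4. Each combined state is a pair, one component from each; accept when both components accept. After merging equivalent states the machine shrinks.
With 13 states:
       0  1 
>  A   B  C 
   B   B  D 
 * C   E  F 
 * D   G  F 
 * E   E  H 
   F   I  J 
   G   G  G 
   H   G  J 
   I   I  K 
   J   L  A 
   K   G  A 
   L   L  M 
   M   G  C 
(> = start, * = accepting)

start=A; accept=C,D,E; A-0->B; A-1->C; B-0->B; B-1->D; C-0->E; C-1->F; D-0->G; D-1->F; E-0->E; E-1->H; F-0->I; F-1->J; G-0->G; G-1->G; H-0->G; H-1->J; I-0->I; I-1->K; J-0->L; J-1->A; K-0->G; K-1->A; L-0->L; L-1->M; M-0->G; M-1->C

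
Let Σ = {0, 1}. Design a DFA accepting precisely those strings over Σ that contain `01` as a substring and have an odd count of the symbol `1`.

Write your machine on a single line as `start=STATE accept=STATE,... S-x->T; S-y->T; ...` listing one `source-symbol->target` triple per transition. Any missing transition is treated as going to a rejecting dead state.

start=q0; accept=q3; q0-0->q1; q0-1->q2; q1-0->q1; q1-1->q3; q2-0->q4; q2-1->q0; q3-0->q3; q3-1->q5; q4-0->q4; q4-1->q5; q5-0->q5; q5-1->q3

Run two small machines in parallel and take their product. The first has 3 states tracking whether and how much of `01` has been seen; the second has 2 states tracking the count of `1`s modulo 2. A product state is a pair (one from each), accepting exactly when both do.
A 6-state machine:
        0   1  
>  q0   q1  q2 
   q1   q1  q3 
   q2   q4  q0 
 * q3   q3  q5 
   q4   q4  q5 
   q5   q5  q3 
(> = start, * = accepting)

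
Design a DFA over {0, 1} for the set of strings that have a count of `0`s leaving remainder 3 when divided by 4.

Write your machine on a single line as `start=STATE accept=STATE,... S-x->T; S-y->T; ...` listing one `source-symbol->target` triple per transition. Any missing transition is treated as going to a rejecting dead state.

start=q0; accept=q3; q0-0->q1; q0-1->q0; q1-0->q2; q1-1->q1; q2-0->q3; q2-1->q2; q3-0->q0; q3-1->q3

Keep the running count of `0`s modulo 4: each `0` advances along the cycle q0 → q1 → q2 → q3 → q0 while other symbols loop. Accept at q3.
4 states suffice.
        0   1  
>  q0   q1  q0 
   q1   q2  q1 
   q2   q3  q2 
 * q3   q0  q3 
(> = start, * = accepting)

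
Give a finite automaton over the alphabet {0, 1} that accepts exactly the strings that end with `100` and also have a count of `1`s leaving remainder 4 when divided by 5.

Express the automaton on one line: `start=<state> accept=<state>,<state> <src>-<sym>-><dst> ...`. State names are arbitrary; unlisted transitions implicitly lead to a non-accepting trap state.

Handle the two conditions separately and then intersect. The first has 4 states tracking how much of the suffix `100` has currently been matched; the second has 5 states tracking the count of `1`s modulo 5. A product state is a pair (one from each), accepting exactly when both do. After merging equivalent states the machine shrinks.
With 8 states:
        0   1  
>  q0   q0  q1 
   q1   q1  q2 
   q2   q2  q3 
   q3   q3  q4 
   q4   q5  q0 
   q5   q6  q0 
 * q6   q7  q0 
   q7   q7  q0 
(> = start, * = accepting)

start=q0 accept=q6 q0-0->q0 q0-1->q1 q1-0->q1 q1-1->q2 q2-0->q2 q2-1->q3 q3-0->q3 q3-1->q4 q4-0->q5 q4-1->q0 q5-0->q6 q5-1->q0 q6-0->q7 q6-1->q0 q7-0->q7 q7-1->q0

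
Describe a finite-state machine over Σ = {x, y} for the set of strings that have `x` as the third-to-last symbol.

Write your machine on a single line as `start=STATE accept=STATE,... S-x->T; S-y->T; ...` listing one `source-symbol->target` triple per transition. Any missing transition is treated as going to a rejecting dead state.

start=q0; accept=q7,q8,q9,q10; q0-x->q1; q0-y->q2; q1-x->q3; q1-y->q4; q2-x->q5; q2-y->q6; q3-x->q7; q3-y->q8; q4-x->q9; q4-y->q10; q5-x->q11; q5-y->q12; q6-x->q13; q6-y->q14; q7-x->q7; q7-y->q8; q8-x->q9; q8-y->q10; q9-x->q11; q9-y->q12; q10-x->q13; q10-y->q14; q11-x->q7; q11-y->q8; q12-x->q9; q12-y->q10; q13-x->q11; q13-y->q12; q14-x->q13; q14-y->q14

Because acceptance depends on a position counted from the end, the machine has to buffer the most recent 3 symbols. Make each state the string of the last up-to-3 symbols read; on input `x` shift the window left and append `x`. Accept when the buffered window has length 3 and begins with `x`.
15 states suffice.
          x    y  
>  q0     q1   q2 
   q1     q3   q4 
   q2     q5   q6 
   q3     q7   q8 
   q4     q9  q10 
   q5    q11  q12 
   q6    q13  q14 
 * q7     q7   q8 
 * q8     q9  q10 
 * q9    q11  q12 
 * q10   q13  q14 
   q11    q7   q8 
   q12    q9  q10 
   q13   q11  q12 
   q14   q13  q14 
(> = start, * = accepting)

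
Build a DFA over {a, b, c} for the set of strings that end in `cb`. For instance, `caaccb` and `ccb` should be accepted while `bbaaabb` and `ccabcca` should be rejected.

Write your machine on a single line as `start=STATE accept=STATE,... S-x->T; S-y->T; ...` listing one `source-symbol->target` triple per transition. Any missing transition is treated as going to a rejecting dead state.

start=s0; accept=s2; s0-a->s0; s0-b->s0; s0-c->s1; s1-a->s0; s1-b->s2; s1-c->s1; s2-a->s0; s2-b->s0; s2-c->s1

Remember how much of `cb` the current input suffix matches. State s0 means no match yet; s1 means the last symbol is `c`; s2 means the last 2 symbols are `cb`. Only s2 accepts. On a mismatch, fall back to the longest proper suffix that is still a prefix of `cb`.
3 states suffice.
        a   b   c  
>  s0   s0  s0  s1 
   s1   s0  s2  s1 
 * s2   s0  s0  s1 
(> = start, * = accepting)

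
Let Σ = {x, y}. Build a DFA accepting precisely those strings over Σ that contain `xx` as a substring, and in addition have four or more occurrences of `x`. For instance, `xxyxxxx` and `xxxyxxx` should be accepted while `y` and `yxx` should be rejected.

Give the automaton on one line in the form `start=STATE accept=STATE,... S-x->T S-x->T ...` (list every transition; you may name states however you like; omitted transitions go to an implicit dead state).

start=q0 accept=q6,q8 q0-x->q1 q0-y->q0 q1-x->q2 q1-y->q3 q2-x->q4 q2-y->q2 q3-x->q5 q3-y->q3 q4-x->q6 q4-y->q4 q5-x->q4 q5-y->q7 q6-x->q8 q6-y->q6 q7-x->q9 q7-y->q7 q8-x->q8 q8-y->q8 q9-x->q6 q9-y->q10 q10-x->q11 q10-y->q10 q11-x->q8 q11-y->q12 q12-x->q13 q12-y->q12 q13-x->q8 q13-y->q14 q14-x->q13 q14-y->q14

Run two small machines in parallel and take their product. The first has 3 states tracking whether and how much of `xx` has been seen; the second has 6 states tracking the count of `x`s, saturating at 5. A product state is a pair (one from each), accepting exactly when both do.
A 15-state machine:
          x    y  
>  q0     q1   q0 
   q1     q2   q3 
   q2     q4   q2 
   q3     q5   q3 
   q4     q6   q4 
   q5     q4   q7 
 * q6     q8   q6 
   q7     q9   q7 
 * q8     q8   q8 
   q9     q6  q10 
   q10   q11  q10 
   q11    q8  q12 
   q12   q13  q12 
   q13    q8  q14 
   q14   q13  q14 
(> = start, * = accepting)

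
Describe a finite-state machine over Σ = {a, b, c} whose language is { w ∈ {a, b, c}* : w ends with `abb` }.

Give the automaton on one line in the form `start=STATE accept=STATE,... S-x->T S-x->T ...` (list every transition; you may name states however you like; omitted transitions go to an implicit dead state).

Remember how much of `abb` the current input suffix matches. State q0 means no match yet; q1 means the last symbol is `a`; q2 means the last 2 symbols are `ab`; q3 means the last 3 symbols are `abb`. Only q3 accepts. On a mismatch, fall back to the longest proper suffix that is still a prefix of `abb`.
A 4-state machine:
        a   b   c  
>  q0   q1  q0  q0 
   q1   q1  q2  q0 
   q2   q1  q3  q0 
 * q3   q1  q0  q0 
(> = start, * = accepting)

start=q0 accept=q3 q0-a->q1 q0-b->q0 q0-c->q0 q1-a->q1 q1-b->q2 q1-c->q0 q2-a->q1 q2-b->q3 q2-c->q0 q3-a->q1 q3-b->q0 q3-c->q0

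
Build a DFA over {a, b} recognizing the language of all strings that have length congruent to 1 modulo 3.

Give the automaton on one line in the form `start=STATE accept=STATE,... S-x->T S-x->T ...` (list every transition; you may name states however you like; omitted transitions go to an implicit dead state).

start=q0 accept=q1 q0-a->q1 q0-b->q1 q1-a->q2 q1-b->q2 q2-a->q0 q2-b->q0

Only the length mod 3 matters, so use a 3-cycle: from any state, every input symbol moves to the next state, wrapping q2 back to q0. Mark q1 accepting.
        a   b  
>  q0   q1  q1 
 * q1   q2  q2 
   q2   q0  q0 
(> = start, * = accepting)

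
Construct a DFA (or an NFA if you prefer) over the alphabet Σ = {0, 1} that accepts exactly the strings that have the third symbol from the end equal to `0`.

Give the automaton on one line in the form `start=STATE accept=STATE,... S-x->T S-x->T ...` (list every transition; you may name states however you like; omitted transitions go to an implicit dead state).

start=A accept=H,I,J,K A-0->B A-1->C B-0->D B-1->E C-0->F C-1->G D-0->H D-1->I E-0->J E-1->K F-0->L F-1->M G-0->N G-1->O H-0->H H-1->I I-0->J I-1->K J-0->L J-1->M K-0->N K-1->O L-0->H L-1->I M-0->J M-1->K N-0->L N-1->M O-0->N O-1->O

Because acceptance depends on a position counted from the end, the machine has to buffer the most recent 3 symbols. Make each state the string of the last up-to-3 symbols read; on input `x` shift the window left and append `x`. Accept when the buffered window has length 3 and begins with `0`.
A 15-state machine:
       0  1 
>  A   B  C 
   B   D  E 
   C   F  G 
   D   H  I 
   E   J  K 
   F   L  M 
   G   N  O 
 * H   H  I 
 * I   J  K 
 * J   L  M 
 * K   N  O 
   L   H  I 
   M   J  K 
   N   L  M 
   O   N  O 
(> = start, * = accepting)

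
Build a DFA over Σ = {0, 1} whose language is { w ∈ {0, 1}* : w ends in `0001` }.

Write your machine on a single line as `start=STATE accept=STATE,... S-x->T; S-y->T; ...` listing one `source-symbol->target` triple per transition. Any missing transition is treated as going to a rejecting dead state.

Remember how much of `0001` the current input suffix matches. State S0 means no match yet; S1 means the last symbol is `0`; S2 means the last 2 symbols are `00`; S3 means the last 3 symbols are `000`; S4 means the last 4 symbols are `0001`. Only S4 accepts. On a mismatch, fall back to the longest proper suffix that is still a prefix of `0001`.
With 5 states:
        0   1  
>  S0   S1  S0 
   S1   S2  S0 
   S2   S3  S0 
   S3   S3  S4 
 * S4   S1  S0 
(> = start, * = accepting)

start=S0; accept=S4; S0-0->S1; S0-1->S0; S1-0->S2; S1-1->S0; S2-0->S3; S2-1->S0; S3-0->S3; S3-1->S4; S4-0->S1; S4-1->S0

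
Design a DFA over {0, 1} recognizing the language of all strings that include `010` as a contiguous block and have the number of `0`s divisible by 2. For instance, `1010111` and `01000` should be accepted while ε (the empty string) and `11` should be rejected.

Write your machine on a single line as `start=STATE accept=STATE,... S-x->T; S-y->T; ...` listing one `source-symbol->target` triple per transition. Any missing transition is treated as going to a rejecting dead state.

start=s0; accept=s5; s0-0->s1; s0-1->s0; s1-0->s2; s1-1->s3; s2-0->s1; s2-1->s4; s3-0->s5; s3-1->s6; s4-0->s7; s4-1->s0; s5-0->s7; s5-1->s5; s6-0->s2; s6-1->s6; s7-0->s5; s7-1->s7

Handle the two conditions separately and then intersect. One (4 states) tracks whether and how much of `010` has been seen; the other (2 states) tracks the count of `0`s modulo 2. Each combined state is a pair, one component from each; accept when both components accept.
        0   1  
>  s0   s1  s0 
   s1   s2  s3 
   s2   s1  s4 
   s3   s5  s6 
   s4   s7  s0 
 * s5   s7  s5 
   s6   s2  s6 
   s7   s5  s7 
(> = start, * = accepting)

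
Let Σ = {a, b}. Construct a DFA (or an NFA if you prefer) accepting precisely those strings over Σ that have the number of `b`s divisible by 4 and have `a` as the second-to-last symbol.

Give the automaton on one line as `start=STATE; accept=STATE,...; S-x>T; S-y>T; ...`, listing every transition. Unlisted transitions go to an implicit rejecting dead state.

start=S0; accept=S3,S7; S0-a>S1; S0-b>S2; S1-a>S3; S1-b>S2; S2-a>S2; S2-b>S4; S3-a>S3; S3-b>S2; S4-a>S4; S4-b>S5; S5-a>S6; S5-b>S0; S6-a>S6; S6-b>S7; S7-a>S1; S7-b>S2

Build one automaton per condition and run them in lockstep. One (4 states) tracks the count of `b`s modulo 4; the other (7 states) tracks the last 2 symbols read. Each combined state is a pair, one component from each; accept when both components accept. Minimizing collapses redundant product states.
With 8 states:
        a   b  
>  S0   S1  S2 
   S1   S3  S2 
   S2   S2  S4 
 * S3   S3  S2 
   S4   S4  S5 
   S5   S6  S0 
   S6   S6  S7 
 * S7   S1  S2 
(> = start, * = accepting)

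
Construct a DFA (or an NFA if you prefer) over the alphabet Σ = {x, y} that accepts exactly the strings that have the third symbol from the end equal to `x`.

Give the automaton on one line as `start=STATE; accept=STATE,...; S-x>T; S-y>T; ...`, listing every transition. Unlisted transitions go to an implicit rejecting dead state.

start=q0; accept=q7,q8,q9,q10; q0-x>q1; q0-y>q2; q1-x>q3; q1-y>q4; q2-x>q5; q2-y>q6; q3-x>q7; q3-y>q8; q4-x>q9; q4-y>q10; q5-x>q11; q5-y>q12; q6-x>q13; q6-y>q14; q7-x>q7; q7-y>q8; q8-x>q9; q8-y>q10; q9-x>q11; q9-y>q12; q10-x>q13; q10-y>q14; q11-x>q7; q11-y>q8; q12-x>q9; q12-y>q10; q13-x>q11; q13-y>q12; q14-x>q13; q14-y>q14

A DFA must remember the last 3 symbols (since which symbol is third-to-last isn't known until the input ends). Use one state per possible window of the last ≤3 symbols; accept from those whose window starts with `x`.
15 states suffice.
          x    y  
>  q0     q1   q2 
   q1     q3   q4 
   q2     q5   q6 
   q3     q7   q8 
   q4     q9  q10 
   q5    q11  q12 
   q6    q13  q14 
 * q7     q7   q8 
 * q8     q9  q10 
 * q9    q11  q12 
 * q10   q13  q14 
   q11    q7   q8 
   q12    q9  q10 
   q13   q11  q12 
   q14   q13  q14 
(> = start, * = accepting)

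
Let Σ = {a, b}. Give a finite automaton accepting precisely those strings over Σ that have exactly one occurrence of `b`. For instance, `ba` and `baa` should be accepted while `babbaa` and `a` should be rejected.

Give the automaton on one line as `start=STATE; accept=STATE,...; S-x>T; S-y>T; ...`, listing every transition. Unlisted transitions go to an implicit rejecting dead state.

start=q0; accept=q1; q0-a>q0; q0-b>q1; q1-a>q1; q1-b>q2; q2-a>q2; q2-b>q2

Only the number of `b`s matters, and only up to 2. Make a chain q0 → q1 → q2 advanced by each `b` (with q2 absorbing); every other symbol self-loops. The accepting set is {q1}.
With 3 states:
        a   b  
>  q0   q0  q1 
 * q1   q1  q2 
   q2   q2  q2 
(> = start, * = accepting)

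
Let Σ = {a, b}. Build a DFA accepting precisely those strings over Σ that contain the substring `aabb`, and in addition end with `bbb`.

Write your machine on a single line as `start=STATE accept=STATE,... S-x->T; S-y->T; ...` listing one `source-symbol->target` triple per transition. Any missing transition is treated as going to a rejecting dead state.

start=q0; accept=q9; q0-a->q1; q0-b->q2; q1-a->q3; q1-b->q2; q2-a->q1; q2-b->q4; q3-a->q3; q3-b->q5; q4-a->q1; q4-b->q6; q5-a->q1; q5-b->q7; q6-a->q1; q6-b->q6; q7-a->q8; q7-b->q9; q8-a->q8; q8-b->q10; q9-a->q8; q9-b->q9; q10-a->q8; q10-b->q7

Build one automaton per condition and run them in lockstep. The first has 5 states tracking whether and how much of `aabb` has been seen; the second has 4 states tracking how much of the suffix `bbb` has currently been matched. A product state is a pair (one from each), accepting exactly when both do.
With 11 states:
          a    b  
>  q0     q1   q2 
   q1     q3   q2 
   q2     q1   q4 
   q3     q3   q5 
   q4     q1   q6 
   q5     q1   q7 
   q6     q1   q6 
   q7     q8   q9 
   q8     q8  q10 
 * q9     q8   q9 
   q10    q8   q7 
(> = start, * = accepting)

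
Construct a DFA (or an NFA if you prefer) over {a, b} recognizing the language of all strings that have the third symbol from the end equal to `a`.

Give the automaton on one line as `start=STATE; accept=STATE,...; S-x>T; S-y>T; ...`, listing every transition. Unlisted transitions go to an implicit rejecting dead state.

start=S0; accept=S7,S8,S9,S10; S0-a>S1; S0-b>S2; S1-a>S3; S1-b>S4; S2-a>S5; S2-b>S6; S3-a>S7; S3-b>S8; S4-a>S9; S4-b>S10; S5-a>S11; S5-b>S12; S6-a>S13; S6-b>S14; S7-a>S7; S7-b>S8; S8-a>S9; S8-b>S10; S9-a>S11; S9-b>S12; S10-a>S13; S10-b>S14; S11-a>S7; S11-b>S8; S12-a>S9; S12-b>S10; S13-a>S11; S13-b>S12; S14-a>S13; S14-b>S14

A DFA must remember the last 3 symbols (since which symbol is third-to-last isn't known until the input ends). Use one state per possible window of the last ≤3 symbols; accept from those whose window starts with `a`.
A 15-state machine:
          a    b  
>  S0     S1   S2 
   S1     S3   S4 
   S2     S5   S6 
   S3     S7   S8 
   S4     S9  S10 
   S5    S11  S12 
   S6    S13  S14 
 * S7     S7   S8 
 * S8     S9  S10 
 * S9    S11  S12 
 * S10   S13  S14 
   S11    S7   S8 
   S12    S9  S10 
   S13   S11  S12 
   S14   S13  S14 
(> = start, * = accepting)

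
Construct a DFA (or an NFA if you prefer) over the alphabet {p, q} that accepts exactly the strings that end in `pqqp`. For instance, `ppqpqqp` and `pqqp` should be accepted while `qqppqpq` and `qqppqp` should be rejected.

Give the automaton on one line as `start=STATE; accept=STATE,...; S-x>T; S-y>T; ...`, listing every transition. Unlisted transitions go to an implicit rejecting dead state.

Remember how much of `pqqp` the current input suffix matches. State A means no match yet; B means the last symbol is `p`; C means the last 2 symbols are `pq`; D means the last 3 symbols are `pqq`; E means the last 4 symbols are `pqqp`. Only E accepts. On a mismatch, fall back to the longest proper suffix that is still a prefix of `pqqp`.
       p  q 
>  A   B  A 
   B   B  C 
   C   B  D 
   D   E  A 
 * E   B  C 
(> = start, * = accepting)

start=A; accept=E; A-p>B; A-q>A; B-p>B; B-q>C; C-p>B; C-q>D; D-p>E; D-q>A; E-p>B; E-q>C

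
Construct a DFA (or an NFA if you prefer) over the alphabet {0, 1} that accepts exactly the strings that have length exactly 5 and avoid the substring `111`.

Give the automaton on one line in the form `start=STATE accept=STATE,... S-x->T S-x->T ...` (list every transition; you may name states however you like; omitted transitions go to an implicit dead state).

start=S0 accept=S12 S0-0->S1 S0-1->S2 S1-0->S3 S1-1->S4 S2-0->S3 S2-1->S5 S3-0->S6 S3-1->S7 S4-0->S6 S4-1->S8 S5-0->S6 S5-1->S9 S6-0->S10 S6-1->S10 S7-0->S10 S7-1->S11 S8-0->S10 S8-1->S9 S9-0->S9 S9-1->S9 S10-0->S12 S10-1->S12 S11-0->S12 S11-1->S9 S12-0->S9 S12-1->S9

Build one automaton per condition and run them in lockstep. The first has 7 states tracking the input length, saturating at 6; the second has 4 states tracking partial matches of the forbidden pattern `111`. A product state is a pair (one from each), accepting exactly when both do. Minimizing collapses redundant product states.
A 13-state machine:
          0    1  
>  S0     S1   S2 
   S1     S3   S4 
   S2     S3   S5 
   S3     S6   S7 
   S4     S6   S8 
   S5     S6   S9 
   S6    S10  S10 
   S7    S10  S11 
   S8    S10   S9 
   S9     S9   S9 
   S10   S12  S12 
   S11   S12   S9 
 * S12    S9   S9 
(> = start, * = accepting)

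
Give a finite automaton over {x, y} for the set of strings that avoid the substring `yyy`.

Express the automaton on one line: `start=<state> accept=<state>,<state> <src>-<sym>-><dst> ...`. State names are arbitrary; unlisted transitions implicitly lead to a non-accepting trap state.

start=s0 accept=s0,s1,s2 s0-x->s0 s0-y->s1 s1-x->s0 s1-y->s2 s2-x->s0 s2-y->s3 s3-x->s3 s3-y->s3

Track partial matches of the forbidden pattern `yyy`. State s3 is a dead state reached once `yyy` has occurred; every other state accepts. s0 means no part of `yyy` is currently matched.
With 4 states:
        x   y  
>* s0   s0  s1 
 * s1   s0  s2 
 * s2   s0  s3 
   s3   s3  s3 
(> = start, * = accepting)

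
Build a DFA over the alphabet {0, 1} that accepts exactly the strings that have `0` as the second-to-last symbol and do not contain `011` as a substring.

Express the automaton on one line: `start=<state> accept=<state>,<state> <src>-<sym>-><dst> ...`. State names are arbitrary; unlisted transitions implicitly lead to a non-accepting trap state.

Run two small machines in parallel and take their product. One (7 states) tracks the last 2 symbols read; the other (4 states) tracks partial matches of the forbidden pattern `011`. Each combined state is a pair, one component from each; accept when both components accept. Equivalent product states are then merged.
With 5 states:
        0   1  
>  q0   q1  q0 
   q1   q2  q3 
 * q2   q2  q3 
 * q3   q1  q4 
   q4   q4  q4 
(> = start, * = accepting)

start=q0 accept=q2,q3 q0-0->q1 q0-1->q0 q1-0->q2 q1-1->q3 q2-0->q2 q2-1->q3 q3-0->q1 q3-1->q4 q4-0->q4 q4-1->q4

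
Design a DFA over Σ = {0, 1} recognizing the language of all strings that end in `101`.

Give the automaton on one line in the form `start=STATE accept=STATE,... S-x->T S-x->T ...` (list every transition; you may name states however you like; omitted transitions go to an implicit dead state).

start=q0 accept=q3 q0-0->q0 q0-1->q1 q1-0->q2 q1-1->q1 q2-0->q0 q2-1->q3 q3-0->q2 q3-1->q1

Let each state record the length of the longest suffix of the input read so far that is also a prefix of `101`. q1 means the last symbol is `1`; q2 means the last 2 symbols are `10`; q3 means the last 3 symbols are `101`. Accept only at q3, where the string currently ends in `101`.
        0   1  
>  q0   q0  q1 
   q1   q2  q1 
   q2   q0  q3 
 * q3   q2  q1 
(> = start, * = accepting)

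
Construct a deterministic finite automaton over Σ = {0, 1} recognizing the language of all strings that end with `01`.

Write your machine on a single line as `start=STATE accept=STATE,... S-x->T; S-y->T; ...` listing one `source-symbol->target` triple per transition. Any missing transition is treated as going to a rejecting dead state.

start=s0; accept=s2; s0-0->s1; s0-1->s0; s1-0->s1; s1-1->s2; s2-0->s1; s2-1->s0

Let each state record the length of the longest suffix of the input read so far that is also a prefix of `01`. s1 means the last symbol is `0`; s2 means the last 2 symbols are `01`. Accept only at s2, where the string currently ends in `01`.
With 3 states:
        0   1  
>  s0   s1  s0 
   s1   s1  s2 
 * s2   s1  s0 
(> = start, * = accepting)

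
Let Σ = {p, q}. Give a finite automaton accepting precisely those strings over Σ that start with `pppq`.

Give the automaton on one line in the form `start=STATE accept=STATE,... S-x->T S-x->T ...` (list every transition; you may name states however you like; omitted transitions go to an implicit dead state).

start=s0 accept=s4 s0-p->s1 s0-q->s5 s1-p->s2 s1-q->s5 s2-p->s3 s2-q->s5 s3-p->s5 s3-q->s4 s4-p->s4 s4-q->s4 s5-p->s5 s5-q->s5

Walk along `pppq` while the input agrees: from s0 take `p` to s1, and so on. Any deviation drops to the rejecting sink s5. Once s4 is reached the prefix is confirmed and every continuation is accepted.
A 6-state machine:
        p   q  
>  s0   s1  s5 
   s1   s2  s5 
   s2   s3  s5 
   s3   s5  s4 
 * s4   s4  s4 
   s5   s5  s5 
(> = start, * = accepting)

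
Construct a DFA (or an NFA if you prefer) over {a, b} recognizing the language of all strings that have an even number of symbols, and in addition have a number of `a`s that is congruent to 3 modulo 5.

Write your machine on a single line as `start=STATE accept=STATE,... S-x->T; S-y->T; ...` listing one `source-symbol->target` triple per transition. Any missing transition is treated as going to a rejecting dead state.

Build one automaton per condition and run them in lockstep. One (2 states) tracks the input length modulo 2; the other (5 states) tracks the count of `a`s modulo 5. Each combined state is a pair, one component from each; accept when both components accept.
        a   b  
>  q0   q1  q2 
   q1   q3  q4 
   q2   q4  q0 
   q3   q5  q6 
   q4   q6  q1 
   q5   q7  q8 
   q6   q8  q3 
   q7   q2  q9 
 * q8   q9  q5 
   q9   q0  q7 
(> = start, * = accepting)

start=q0; accept=q8; q0-a->q1; q0-b->q2; q1-a->q3; q1-b->q4; q2-a->q4; q2-b->q0; q3-a->q5; q3-b->q6; q4-a->q6; q4-b->q1; q5-a->q7; q5-b->q8; q6-a->q8; q6-b->q3; q7-a->q2; q7-b->q9; q8-a->q9; q8-b->q5; q9-a->q0; q9-b->q7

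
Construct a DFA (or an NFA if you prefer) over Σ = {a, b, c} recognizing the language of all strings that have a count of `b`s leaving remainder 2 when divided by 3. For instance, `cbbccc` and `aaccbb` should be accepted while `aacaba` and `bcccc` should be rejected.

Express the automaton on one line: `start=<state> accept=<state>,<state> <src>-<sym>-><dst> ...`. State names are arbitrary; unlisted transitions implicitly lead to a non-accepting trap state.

start=S0 accept=S2 S0-a->S0 S0-b->S1 S0-c->S0 S1-a->S1 S1-b->S2 S1-c->S1 S2-a->S2 S2-b->S0 S2-c->S2

The only thing that matters is how many `b`s have appeared, reduced mod 3. Use one state per residue: S0 for 0, …, S2 for 2. Reading `b` moves to the next residue; anything else stays put. S2 is accepting.
A 3-state machine:
        a   b   c  
>  S0   S0  S1  S0 
   S1   S1  S2  S1 
 * S2   S2  S0  S2 
(> = start, * = accepting)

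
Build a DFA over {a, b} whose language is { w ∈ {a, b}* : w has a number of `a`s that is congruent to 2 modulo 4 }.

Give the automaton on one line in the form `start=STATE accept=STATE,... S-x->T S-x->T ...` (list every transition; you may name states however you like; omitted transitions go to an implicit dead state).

Keep the running count of `a`s modulo 4: each `a` advances along the cycle S0 → S1 → S2 → S3 → S0 while other symbols loop. Accept at S2.
With 4 states:
        a   b  
>  S0   S1  S0 
   S1   S2  S1 
 * S2   S3  S2 
   S3   S0  S3 
(> = start, * = accepting)

start=S0 accept=S2 S0-a->S1 S0-b->S0 S1-a->S2 S1-b->S1 S2-a->S3 S2-b->S2 S3-a->S0 S3-b->S3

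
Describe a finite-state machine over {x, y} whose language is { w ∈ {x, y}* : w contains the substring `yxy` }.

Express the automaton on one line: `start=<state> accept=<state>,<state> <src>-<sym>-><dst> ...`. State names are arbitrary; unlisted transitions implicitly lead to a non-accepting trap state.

States A..C record the length of the longest prefix of `yxy` that matches the current input suffix. Reaching D means `yxy` has been seen, and we stay there forever. Accept from D.
       x  y 
>  A   A  B 
   B   C  B 
   C   A  D 
 * D   D  D 
(> = start, * = accepting)

start=A accept=D A-x->A A-y->B B-x->C B-y->B C-x->A C-y->D D-x->D D-y->D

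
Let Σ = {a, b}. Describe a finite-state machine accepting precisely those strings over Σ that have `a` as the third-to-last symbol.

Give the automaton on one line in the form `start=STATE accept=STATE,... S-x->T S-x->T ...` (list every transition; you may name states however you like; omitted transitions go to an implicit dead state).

start=S0 accept=S7,S8,S9,S10 S0-a->S1 S0-b->S2 S1-a->S3 S1-b->S4 S2-a->S5 S2-b->S6 S3-a->S7 S3-b->S8 S4-a->S9 S4-b->S10 S5-a->S11 S5-b->S12 S6-a->S13 S6-b->S14 S7-a->S7 S7-b->S8 S8-a->S9 S8-b->S10 S9-a->S11 S9-b->S12 S10-a->S13 S10-b->S14 S11-a->S7 S11-b->S8 S12-a->S9 S12-b->S10 S13-a->S11 S13-b->S12 S14-a->S13 S14-b->S14

Because acceptance depends on a position counted from the end, the machine has to buffer the most recent 3 symbols. Make each state the string of the last up-to-3 symbols read; on input `x` shift the window left and append `x`. Accept when the buffered window has length 3 and begins with `a`.
          a    b  
>  S0     S1   S2 
   S1     S3   S4 
   S2     S5   S6 
   S3     S7   S8 
   S4     S9  S10 
   S5    S11  S12 
   S6    S13  S14 
 * S7     S7   S8 
 * S8     S9  S10 
 * S9    S11  S12 
 * S10   S13  S14 
   S11    S7   S8 
   S12    S9  S10 
   S13   S11  S12 
   S14   S13  S14 
(> = start, * = accepting)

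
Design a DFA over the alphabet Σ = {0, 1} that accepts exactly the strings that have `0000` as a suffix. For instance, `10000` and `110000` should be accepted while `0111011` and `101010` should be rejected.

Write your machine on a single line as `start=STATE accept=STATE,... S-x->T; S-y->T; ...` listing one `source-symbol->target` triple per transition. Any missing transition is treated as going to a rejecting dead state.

Remember how much of `0000` the current input suffix matches. State s0 means no match yet; s1 means the last symbol is `0`; s2 means the last 2 symbols are `00`; s3 means the last 3 symbols are `000`; s4 means the last 4 symbols are `0000`. Only s4 accepts. On a mismatch, fall back to the longest proper suffix that is still a prefix of `0000`.
        0   1  
>  s0   s1  s0 
   s1   s2  s0 
   s2   s3  s0 
   s3   s4  s0 
 * s4   s4  s0 
(> = start, * = accepting)

start=s0; accept=s4; s0-0->s1; s0-1->s0; s1-0->s2; s1-1->s0; s2-0->s3; s2-1->s0; s3-0->s4; s3-1->s0; s4-0->s4; s4-1->s0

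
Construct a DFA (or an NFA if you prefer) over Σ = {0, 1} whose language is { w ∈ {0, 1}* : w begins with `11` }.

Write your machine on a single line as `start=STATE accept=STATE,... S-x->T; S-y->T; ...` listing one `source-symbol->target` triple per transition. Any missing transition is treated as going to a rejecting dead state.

start=s0; accept=s2; s0-0->s3; s0-1->s1; s1-0->s3; s1-1->s2; s2-0->s2; s2-1->s2; s3-0->s3; s3-1->s3

Check the first 2 symbols one by one: s0 through s1 record how many have matched `11` so far; any wrong symbol goes to the dead state s3. After all 2 match we enter the accepting sink s2.
With 4 states:
        0   1  
>  s0   s3  s1 
   s1   s3  s2 
 * s2   s2  s2 
   s3   s3  s3 
(> = start, * = accepting)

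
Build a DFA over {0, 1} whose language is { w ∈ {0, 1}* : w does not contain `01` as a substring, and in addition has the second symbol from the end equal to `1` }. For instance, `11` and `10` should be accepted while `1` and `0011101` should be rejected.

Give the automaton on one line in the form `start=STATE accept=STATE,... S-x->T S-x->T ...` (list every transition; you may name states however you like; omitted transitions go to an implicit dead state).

Handle the two conditions separately and then intersect. The first has 3 states tracking partial matches of the forbidden pattern `01`; the second has 7 states tracking the last 2 symbols read. A product state is a pair (one from each), accepting exactly when both do. Equivalent product states are then merged.
        0   1  
>  S0   S1  S2 
   S1   S1  S1 
   S2   S3  S4 
 * S3   S1  S1 
 * S4   S3  S4 
(> = start, * = accepting)

start=S0 accept=S3,S4 S0-0->S1 S0-1->S2 S1-0->S1 S1-1->S1 S2-0->S3 S2-1->S4 S3-0->S1 S3-1->S1 S4-0->S3 S4-1->S4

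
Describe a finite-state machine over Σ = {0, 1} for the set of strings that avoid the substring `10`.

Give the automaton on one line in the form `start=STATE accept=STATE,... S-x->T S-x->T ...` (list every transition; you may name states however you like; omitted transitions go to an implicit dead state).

Track partial matches of the forbidden pattern `10`. State q2 is a dead state reached once `10` has occurred; every other state accepts. q0 means no part of `10` is currently matched.
        0   1  
>* q0   q0  q1 
 * q1   q2  q1 
   q2   q2  q2 
(> = start, * = accepting)

start=q0 accept=q0,q1 q0-0->q0 q0-1->q1 q1-0->q2 q1-1->q1 q2-0->q2 q2-1->q2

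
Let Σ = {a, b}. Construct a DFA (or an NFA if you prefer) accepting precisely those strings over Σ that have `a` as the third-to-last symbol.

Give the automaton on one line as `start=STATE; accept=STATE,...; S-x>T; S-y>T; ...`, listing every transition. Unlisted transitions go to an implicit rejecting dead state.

start=q0; accept=q7,q8,q9,q10; q0-a>q1; q0-b>q2; q1-a>q3; q1-b>q4; q2-a>q5; q2-b>q6; q3-a>q7; q3-b>q8; q4-a>q9; q4-b>q10; q5-a>q11; q5-b>q12; q6-a>q13; q6-b>q14; q7-a>q7; q7-b>q8; q8-a>q9; q8-b>q10; q9-a>q11; q9-b>q12; q10-a>q13; q10-b>q14; q11-a>q7; q11-b>q8; q12-a>q9; q12-b>q10; q13-a>q11; q13-b>q12; q14-a>q13; q14-b>q14

A DFA must remember the last 3 symbols (since which symbol is third-to-last isn't known until the input ends). Use one state per possible window of the last ≤3 symbols; accept from those whose window starts with `a`.
A 15-state machine:
          a    b  
>  q0     q1   q2 
   q1     q3   q4 
   q2     q5   q6 
   q3     q7   q8 
   q4     q9  q10 
   q5    q11  q12 
   q6    q13  q14 
 * q7     q7   q8 
 * q8     q9  q10 
 * q9    q11  q12 
 * q10   q13  q14 
   q11    q7   q8 
   q12    q9  q10 
   q13   q11  q12 
   q14   q13  q14 
(> = start, * = accepting)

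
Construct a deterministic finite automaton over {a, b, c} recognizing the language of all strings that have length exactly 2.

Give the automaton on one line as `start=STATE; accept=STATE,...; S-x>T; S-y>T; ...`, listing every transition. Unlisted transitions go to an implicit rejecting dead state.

We only need to distinguish lengths 0, 1, …, 2, and '>2'. Chain q0 → q1 → q2 → q3 on every symbol, with q3 looping. Accepting states: {q2}.
With 4 states:
        a   b   c  
>  q0   q1  q1  q1 
   q1   q2  q2  q2 
 * q2   q3  q3  q3 
   q3   q3  q3  q3 
(> = start, * = accepting)

start=q0; accept=q2; q0-a>q1; q0-b>q1; q0-c>q1; q1-a>q2; q1-b>q2; q1-c>q2; q2-a>q3; q2-b>q3; q2-c>q3; q3-a>q3; q3-b>q3; q3-c>q3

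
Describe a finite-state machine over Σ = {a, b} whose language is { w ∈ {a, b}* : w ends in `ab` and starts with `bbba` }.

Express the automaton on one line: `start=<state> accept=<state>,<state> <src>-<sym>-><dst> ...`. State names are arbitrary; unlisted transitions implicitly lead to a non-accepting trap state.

Run two small machines in parallel and take their product. One (3 states) tracks how much of the suffix `ab` has currently been matched; the other (6 states) tracks whether the input so far still matches the prefix `bbba`. Each combined state is a pair, one component from each; accept when both components accept.
A 10-state machine:
        a   b  
>  S0   S1  S2 
   S1   S1  S3 
   S2   S1  S4 
   S3   S1  S5 
   S4   S1  S6 
   S5   S1  S5 
   S6   S7  S5 
   S7   S7  S8 
 * S8   S7  S9 
   S9   S7  S9 
(> = start, * = accepting)

start=S0 accept=S8 S0-a->S1 S0-b->S2 S1-a->S1 S1-b->S3 S2-a->S1 S2-b->S4 S3-a->S1 S3-b->S5 S4-a->S1 S4-b->S6 S5-a->S1 S5-b->S5 S6-a->S7 S6-b->S5 S7-a->S7 S7-b->S8 S8-a->S7 S8-b->S9 S9-a->S7 S9-b->S9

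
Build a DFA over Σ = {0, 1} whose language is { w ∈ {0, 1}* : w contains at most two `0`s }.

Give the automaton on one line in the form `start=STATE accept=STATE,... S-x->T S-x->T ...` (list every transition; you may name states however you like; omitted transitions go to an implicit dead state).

Count `0`s, saturating at 3: states q0 through q2 mean 0 through 2 `0`s seen; q3 means more than 2. Each `0` increments (capped at q3); other symbols loop. Accept from {q0, q1, q2}.
A 4-state machine:
        0   1  
>* q0   q1  q0 
 * q1   q2  q1 
 * q2   q3  q2 
   q3   q3  q3 
(> = start, * = accepting)

start=q0 accept=q0,q1,q2 q0-0->q1 q0-1->q0 q1-0->q2 q1-1->q1 q2-0->q3 q2-1->q2 q3-0->q3 q3-1->q3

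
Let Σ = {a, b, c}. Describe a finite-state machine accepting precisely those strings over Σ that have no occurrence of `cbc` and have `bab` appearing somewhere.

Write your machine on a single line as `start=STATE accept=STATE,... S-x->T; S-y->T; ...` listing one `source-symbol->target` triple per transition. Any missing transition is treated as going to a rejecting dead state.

start=q0; accept=q5,q7,q8; q0-a->q0; q0-b->q1; q0-c->q2; q1-a->q3; q1-b->q1; q1-c->q2; q2-a->q0; q2-b->q4; q2-c->q2; q3-a->q0; q3-b->q5; q3-c->q2; q4-a->q3; q4-b->q1; q4-c->q6; q5-a->q5; q5-b->q5; q5-c->q7; q6-a->q6; q6-b->q6; q6-c->q6; q7-a->q5; q7-b->q8; q7-c->q7; q8-a->q5; q8-b->q5; q8-c->q6

Build one automaton per condition and run them in lockstep. The first has 4 states tracking partial matches of the forbidden pattern `cbc`; the second has 4 states tracking whether and how much of `bab` has been seen. A product state is a pair (one from each), accepting exactly when both do. Equivalent product states are then merged.
9 states suffice.
        a   b   c  
>  q0   q0  q1  q2 
   q1   q3  q1  q2 
   q2   q0  q4  q2 
   q3   q0  q5  q2 
   q4   q3  q1  q6 
 * q5   q5  q5  q7 
   q6   q6  q6  q6 
 * q7   q5  q8  q7 
 * q8   q5  q5  q6 
(> = start, * = accepting)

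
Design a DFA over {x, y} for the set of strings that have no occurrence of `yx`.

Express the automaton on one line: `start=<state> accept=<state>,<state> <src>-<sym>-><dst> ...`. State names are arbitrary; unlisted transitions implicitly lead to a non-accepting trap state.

start=s0 accept=s0,s1 s0-x->s0 s0-y->s1 s1-x->s2 s1-y->s1 s2-x->s2 s2-y->s2

Track partial matches of the forbidden pattern `yx`. State s2 is a dead state reached once `yx` has occurred; every other state accepts. s0 means no part of `yx` is currently matched.
3 states suffice.
        x   y  
>* s0   s0  s1 
 * s1   s2  s1 
   s2   s2  s2 
(> = start, * = accepting)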